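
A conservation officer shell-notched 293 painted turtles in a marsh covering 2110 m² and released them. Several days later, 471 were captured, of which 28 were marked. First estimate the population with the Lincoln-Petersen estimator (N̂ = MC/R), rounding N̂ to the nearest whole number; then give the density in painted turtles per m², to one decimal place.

N̂ = 293·471/28 = 138003/28 ≈ 4928.7 → 4929
Density = N̂ / area = 4929 / 2110 ≈ 2.34 → 2.3 per m²

density ≈ 2.3 painted turtles per m²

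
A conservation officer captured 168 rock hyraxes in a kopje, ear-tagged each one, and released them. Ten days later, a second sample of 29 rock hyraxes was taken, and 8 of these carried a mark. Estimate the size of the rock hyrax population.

N = 609

The marked fraction in the recapture sample should equal the marked fraction in the population: 8/29 = 168/N.
N = (168 × 29) / 8 = 4872 / 8 = 609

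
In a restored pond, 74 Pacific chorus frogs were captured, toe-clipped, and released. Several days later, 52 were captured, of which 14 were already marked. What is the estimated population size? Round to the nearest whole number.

The marked fraction in the recapture sample should equal the marked fraction in the population: 14/52 = 74/N.
N = (74 × 52) / 14 = 3848 / 14 ≈ 274.9 → 275

N ≈ 275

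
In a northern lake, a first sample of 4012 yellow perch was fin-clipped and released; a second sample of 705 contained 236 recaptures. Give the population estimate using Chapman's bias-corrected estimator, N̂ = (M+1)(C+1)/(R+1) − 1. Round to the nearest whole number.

N̂ = (4012+1)(705+1)/(236+1) − 1 = 4013·706/237 − 1
= 2833178/237 − 1 ≈ 11954.3 − 1 ≈ 11953.3 → 11953

N ≈ 11,953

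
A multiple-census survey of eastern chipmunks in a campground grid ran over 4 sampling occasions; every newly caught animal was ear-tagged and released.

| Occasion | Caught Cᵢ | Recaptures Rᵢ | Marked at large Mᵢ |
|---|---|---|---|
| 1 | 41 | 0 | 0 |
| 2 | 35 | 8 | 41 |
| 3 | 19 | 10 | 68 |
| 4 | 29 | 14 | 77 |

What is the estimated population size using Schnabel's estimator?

N = 155

Σ MᵢCᵢ = 0·41 + 41·35 + 68·19 + 77·29 = 0 + 1435 + 1292 + 2233 = 4960
Σ Rᵢ = 0 + 8 + 10 + 14 = 32
N̂ = 4960 / 32 = 155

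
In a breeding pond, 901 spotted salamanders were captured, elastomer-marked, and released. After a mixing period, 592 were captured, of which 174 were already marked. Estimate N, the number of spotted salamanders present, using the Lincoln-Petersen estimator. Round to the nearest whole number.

N ≈ 3065

Lincoln-Petersen assumes M/N = R/C, so N = M·C / R.
N = (901 × 592) / 174 = 533392 / 174 ≈ 3065.47 → 3065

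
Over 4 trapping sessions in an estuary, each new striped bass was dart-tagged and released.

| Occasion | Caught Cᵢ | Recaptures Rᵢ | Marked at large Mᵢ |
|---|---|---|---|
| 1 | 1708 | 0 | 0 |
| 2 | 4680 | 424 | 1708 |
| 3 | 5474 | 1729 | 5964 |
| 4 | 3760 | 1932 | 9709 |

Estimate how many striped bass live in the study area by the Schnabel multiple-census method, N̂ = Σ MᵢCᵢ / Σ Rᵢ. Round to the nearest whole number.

Σ MᵢCᵢ = 0·1708 + 1708·4680 + 5964·5474 + 9709·3760 = 0 + 7993440 + 32646936 + 36505840 = 77146216
Σ Rᵢ = 0 + 424 + 1729 + 1932 = 4085
N̂ = 77146216 / 4085 ≈ 18885.2 → 18885

N ≈ 18,885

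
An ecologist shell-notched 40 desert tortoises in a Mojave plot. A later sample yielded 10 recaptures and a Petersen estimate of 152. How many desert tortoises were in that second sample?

From N = M·C/R: C = N·R / M = 152·10 / 40 = 1520 / 40 = 38.

C = 38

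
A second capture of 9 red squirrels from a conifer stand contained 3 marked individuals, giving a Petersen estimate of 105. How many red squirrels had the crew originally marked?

M = 35

From N = M·C/R: M = N·R / C = 105·3 / 9 = 315 / 9 = 35.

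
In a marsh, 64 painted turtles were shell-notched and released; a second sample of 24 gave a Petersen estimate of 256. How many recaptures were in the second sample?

R = 6

From N = M·C/R: R = M·C / N = 64·24 / 256 = 1536 / 256 = 6.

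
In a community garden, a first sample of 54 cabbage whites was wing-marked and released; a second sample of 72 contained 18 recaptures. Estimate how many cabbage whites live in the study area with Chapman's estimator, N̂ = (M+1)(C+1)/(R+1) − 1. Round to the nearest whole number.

N ≈ 210

N̂ = (54+1)(72+1)/(18+1) − 1 = 55·73/19 − 1
= 4015/19 − 1 ≈ 211.3 − 1 ≈ 210.3 → 210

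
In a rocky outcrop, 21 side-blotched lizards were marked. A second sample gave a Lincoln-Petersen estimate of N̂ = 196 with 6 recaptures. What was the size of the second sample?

C = 56

From N = M·C/R: C = N·R / M = 196·6 / 21 = 1176 / 21 = 56.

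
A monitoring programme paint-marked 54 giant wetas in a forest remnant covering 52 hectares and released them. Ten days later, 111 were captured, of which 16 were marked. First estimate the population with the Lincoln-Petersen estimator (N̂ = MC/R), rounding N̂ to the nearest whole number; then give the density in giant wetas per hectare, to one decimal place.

N̂ = 54·111/16 = 5994/16 ≈ 374.6 → 375
Density = N̂ / area = 375 / 52 ≈ 7.21 → 7.2 per hectare

density ≈ 7.2 giant wetas per hectare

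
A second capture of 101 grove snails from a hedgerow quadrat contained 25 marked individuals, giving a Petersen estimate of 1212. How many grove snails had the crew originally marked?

From N = M·C/R: M = N·R / C = 1212·25 / 101 = 30300 / 101 = 300.

M = 300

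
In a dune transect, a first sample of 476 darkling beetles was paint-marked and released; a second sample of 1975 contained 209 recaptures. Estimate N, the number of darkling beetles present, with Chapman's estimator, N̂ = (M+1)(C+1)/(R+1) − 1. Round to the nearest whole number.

N̂ = (476+1)(1975+1)/(209+1) − 1 = 477·1976/210 − 1
= 942552/210 − 1 ≈ 4488.3 − 1 ≈ 4487.3 → 4487

N ≈ 4487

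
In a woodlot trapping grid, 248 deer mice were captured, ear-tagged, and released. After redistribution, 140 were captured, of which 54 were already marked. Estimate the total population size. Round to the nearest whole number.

Lincoln-Petersen assumes M/N = R/C, so N = M·C / R.
N = (248 × 140) / 54 = 34720 / 54 ≈ 643.0 → 643

N ≈ 643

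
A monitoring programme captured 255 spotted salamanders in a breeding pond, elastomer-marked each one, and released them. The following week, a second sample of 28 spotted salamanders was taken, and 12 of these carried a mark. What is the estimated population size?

N = (255 × 28) / 12 = 7140 / 12 = 595

N = 595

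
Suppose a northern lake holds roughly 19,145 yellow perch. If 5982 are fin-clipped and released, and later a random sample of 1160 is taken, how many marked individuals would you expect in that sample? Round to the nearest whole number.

The marked fraction of the population is 5982/19145, so in a sample of 1160 expect C·(M/N) marked.
E[R] = 5982 × 1160 / 19145 = 6939120 / 19145 ≈ 362.45 → 362

expected recaptures ≈ 362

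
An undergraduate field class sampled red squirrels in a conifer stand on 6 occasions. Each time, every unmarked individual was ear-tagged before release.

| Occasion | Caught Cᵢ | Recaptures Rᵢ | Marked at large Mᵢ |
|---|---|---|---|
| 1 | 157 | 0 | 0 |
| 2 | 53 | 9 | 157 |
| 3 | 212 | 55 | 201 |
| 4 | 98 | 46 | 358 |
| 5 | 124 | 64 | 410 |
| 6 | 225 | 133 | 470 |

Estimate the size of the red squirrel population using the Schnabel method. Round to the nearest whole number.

Σ MᵢCᵢ = 0·157 + 157·53 + 201·212 + 358·98 + 410·124 + 470·225 = 0 + 8321 + 42612 + 35084 + 50840 + 105750 = 242607
Σ Rᵢ = 0 + 9 + 55 + 46 + 64 + 133 = 307
N̂ = 242607 / 307 ≈ 790.3 → 790

N ≈ 790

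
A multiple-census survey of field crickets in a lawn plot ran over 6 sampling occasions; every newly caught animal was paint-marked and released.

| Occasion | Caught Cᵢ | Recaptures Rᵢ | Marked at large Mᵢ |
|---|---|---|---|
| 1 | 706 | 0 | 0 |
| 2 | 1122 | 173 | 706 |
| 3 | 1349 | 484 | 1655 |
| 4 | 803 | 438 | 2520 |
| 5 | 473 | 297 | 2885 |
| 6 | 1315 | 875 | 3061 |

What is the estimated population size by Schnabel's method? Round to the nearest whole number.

Σ MᵢCᵢ = 0·706 + 706·1122 + 1655·1349 + 2520·803 + 2885·473 + 3061·1315 = 0 + 792132 + 2232595 + 2023560 + 1364605 + 4025215 = 10438107
Σ Rᵢ = 0 + 173 + 484 + 438 + 297 + 875 = 2267
N̂ = 10438107 / 2267 ≈ 4604.4 → 4604

N ≈ 4604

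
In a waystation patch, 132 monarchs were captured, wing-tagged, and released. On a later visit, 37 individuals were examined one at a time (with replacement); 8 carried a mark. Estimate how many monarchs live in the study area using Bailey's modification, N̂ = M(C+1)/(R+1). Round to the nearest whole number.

N̂ = 132·(37+1)/(8+1) = 132·38/9 = 5016/9 ≈ 557.3 → 557

N ≈ 557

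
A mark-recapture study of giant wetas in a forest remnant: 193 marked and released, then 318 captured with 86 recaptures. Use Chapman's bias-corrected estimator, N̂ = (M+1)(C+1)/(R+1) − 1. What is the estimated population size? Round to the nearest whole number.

N ≈ 710

N̂ = (193+1)(318+1)/(86+1) − 1 = 194·319/87 − 1
= 61886/87 − 1 ≈ 711.3 − 1 ≈ 710.3 → 710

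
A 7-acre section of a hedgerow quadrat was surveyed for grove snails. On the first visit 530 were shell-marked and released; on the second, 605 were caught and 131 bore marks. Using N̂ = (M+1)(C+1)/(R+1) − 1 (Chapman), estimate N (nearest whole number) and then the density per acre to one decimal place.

density ≈ 348.1 grove snails per acre

N̂ = 531·606/132 − 1 = 321786/132 − 1 ≈ 2436.8 → 2437
Density = N̂ / area = 2437 / 7 ≈ 348.14 → 348.1 per acre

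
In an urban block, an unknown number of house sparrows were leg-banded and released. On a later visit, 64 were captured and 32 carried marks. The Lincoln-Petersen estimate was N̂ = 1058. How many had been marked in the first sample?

From N = M·C/R: M = N·R / C = 1058·32 / 64 = 33856 / 64 = 529.

M = 529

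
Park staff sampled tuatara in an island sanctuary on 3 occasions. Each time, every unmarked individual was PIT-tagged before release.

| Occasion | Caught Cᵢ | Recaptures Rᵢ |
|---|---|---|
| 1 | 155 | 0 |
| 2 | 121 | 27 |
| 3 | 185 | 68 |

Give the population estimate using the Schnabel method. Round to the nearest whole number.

Marked at large before each occasion: Mᵢ = Σⱼ<ᵢ (Cⱼ − Rⱼ) → M1=0, M2=155, M3=249
Σ MᵢCᵢ = 0·155 + 155·121 + 249·185 = 0 + 18755 + 46065 = 64820
Σ Rᵢ = 0 + 27 + 68 = 95
N̂ = 64820 / 95 ≈ 682.3 → 682

N ≈ 682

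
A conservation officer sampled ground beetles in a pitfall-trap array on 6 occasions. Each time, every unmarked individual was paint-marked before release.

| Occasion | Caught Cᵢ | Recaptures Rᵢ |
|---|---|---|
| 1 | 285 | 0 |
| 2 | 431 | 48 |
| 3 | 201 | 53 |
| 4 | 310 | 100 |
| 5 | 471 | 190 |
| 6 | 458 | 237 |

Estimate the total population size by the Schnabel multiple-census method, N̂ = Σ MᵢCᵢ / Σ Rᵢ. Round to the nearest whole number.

N ≈ 2535

Marked at large before each occasion: Mᵢ = Σⱼ<ᵢ (Cⱼ − Rⱼ) → M1=0, M2=285, M3=668, M4=816, M5=1026, M6=1307
Σ MᵢCᵢ = 0·285 + 285·431 + 668·201 + 816·310 + 1026·471 + 1307·458 = 0 + 122835 + 134268 + 252960 + 483246 + 598606 = 1591915
Σ Rᵢ = 0 + 48 + 53 + 100 + 190 + 237 = 628
N̂ = 1591915 / 628 ≈ 2534.9 → 2535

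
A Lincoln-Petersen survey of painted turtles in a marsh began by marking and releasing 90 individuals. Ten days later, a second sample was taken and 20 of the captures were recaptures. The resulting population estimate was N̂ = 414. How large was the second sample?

From N = M·C/R: C = N·R / M = 414·20 / 90 = 8280 / 90 = 92.

C = 92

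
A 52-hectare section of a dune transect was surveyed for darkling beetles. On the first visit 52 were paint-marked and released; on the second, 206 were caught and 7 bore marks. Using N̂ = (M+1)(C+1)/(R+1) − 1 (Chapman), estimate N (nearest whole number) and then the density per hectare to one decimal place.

density ≈ 26.3 darkling beetles per hectare

N̂ = 53·207/8 − 1 = 10971/8 − 1 ≈ 1370.4 → 1370
Density = N̂ / area = 1370 / 52 ≈ 26.346 → 26.3 per hectare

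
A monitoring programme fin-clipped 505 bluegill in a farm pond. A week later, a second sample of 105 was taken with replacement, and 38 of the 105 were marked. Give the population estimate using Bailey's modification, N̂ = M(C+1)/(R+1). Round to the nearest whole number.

N ≈ 1373

N̂ = 505·(105+1)/(38+1) = 505·106/39 = 53530/39 ≈ 1372.6 → 1373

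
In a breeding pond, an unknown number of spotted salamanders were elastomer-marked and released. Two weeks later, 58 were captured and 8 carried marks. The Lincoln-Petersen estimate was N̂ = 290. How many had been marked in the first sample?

M = 40

From N = M·C/R: M = N·R / C = 290·8 / 58 = 2320 / 58 = 40.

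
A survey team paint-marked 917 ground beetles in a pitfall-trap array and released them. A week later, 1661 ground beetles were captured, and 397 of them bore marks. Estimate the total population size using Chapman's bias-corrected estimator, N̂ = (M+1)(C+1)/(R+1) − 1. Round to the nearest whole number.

N ≈ 3832

N̂ = (917+1)(1661+1)/(397+1) − 1 = 918·1662/398 − 1
= 1525716/398 − 1 ≈ 3833.46 − 1 ≈ 3832.46 → 3832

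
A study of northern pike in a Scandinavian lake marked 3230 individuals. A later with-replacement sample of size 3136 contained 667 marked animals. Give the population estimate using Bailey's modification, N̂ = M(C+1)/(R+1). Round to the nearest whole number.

N ≈ 15,168

N̂ = 3230·(3136+1)/(667+1) = 3230·3137/668 = 10132510/668 ≈ 15168.4 → 15168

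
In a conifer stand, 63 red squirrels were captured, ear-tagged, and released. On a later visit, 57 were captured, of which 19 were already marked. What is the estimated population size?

N = 189

N = (63 × 57) / 19 = 3591 / 19 = 189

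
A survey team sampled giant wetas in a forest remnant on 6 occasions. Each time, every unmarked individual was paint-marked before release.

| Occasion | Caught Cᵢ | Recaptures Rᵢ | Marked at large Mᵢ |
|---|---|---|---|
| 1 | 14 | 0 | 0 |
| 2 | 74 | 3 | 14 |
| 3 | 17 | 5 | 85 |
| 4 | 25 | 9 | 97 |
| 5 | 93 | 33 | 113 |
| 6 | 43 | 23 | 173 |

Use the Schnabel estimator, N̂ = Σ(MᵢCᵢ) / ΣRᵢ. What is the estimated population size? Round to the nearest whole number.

N ≈ 313

Σ MᵢCᵢ = 0·14 + 14·74 + 85·17 + 97·25 + 113·93 + 173·43 = 0 + 1036 + 1445 + 2425 + 10509 + 7439 = 22854
Σ Rᵢ = 0 + 3 + 5 + 9 + 33 + 23 = 73
N̂ = 22854 / 73 ≈ 313.1 → 313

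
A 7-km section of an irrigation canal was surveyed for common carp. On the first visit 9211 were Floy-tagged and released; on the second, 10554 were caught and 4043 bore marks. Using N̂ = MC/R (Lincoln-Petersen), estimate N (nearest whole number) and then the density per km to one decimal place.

density ≈ 3435.0 common carp per km

N̂ = 9211·10554/4043 = 97212894/4043 ≈ 24044.7 → 24045
Density = N̂ / area = 24045 / 7 = 3435.0 per km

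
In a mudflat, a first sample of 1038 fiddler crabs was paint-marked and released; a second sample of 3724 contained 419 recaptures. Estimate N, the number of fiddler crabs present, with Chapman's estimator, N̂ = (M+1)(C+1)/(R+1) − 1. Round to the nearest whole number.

N̂ = (1038+1)(3724+1)/(419+1) − 1 = 1039·3725/420 − 1
= 3870275/420 − 1 ≈ 9214.9 − 1 ≈ 9213.9 → 9214

N ≈ 9214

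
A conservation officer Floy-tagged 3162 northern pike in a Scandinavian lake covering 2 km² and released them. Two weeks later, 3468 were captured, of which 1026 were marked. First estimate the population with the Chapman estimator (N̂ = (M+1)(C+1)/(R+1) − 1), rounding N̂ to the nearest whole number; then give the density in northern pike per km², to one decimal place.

N̂ = 3163·3469/1027 − 1 = 10972447/1027 − 1 ≈ 10683.0 → 10683
Density = N̂ / area = 10683 / 2 ≈ 5341.50 → 5341.5 per km²

density ≈ 5341.5 northern pike per km²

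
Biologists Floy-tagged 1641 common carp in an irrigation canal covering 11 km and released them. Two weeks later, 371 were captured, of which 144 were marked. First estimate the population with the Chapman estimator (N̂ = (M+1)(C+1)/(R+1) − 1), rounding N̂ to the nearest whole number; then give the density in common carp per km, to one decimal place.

density ≈ 382.9 common carp per km

N̂ = 1642·372/145 − 1 = 610824/145 − 1 ≈ 4211.6 → 4212
Density = N̂ / area = 4212 / 11 ≈ 382.91 → 382.9 per km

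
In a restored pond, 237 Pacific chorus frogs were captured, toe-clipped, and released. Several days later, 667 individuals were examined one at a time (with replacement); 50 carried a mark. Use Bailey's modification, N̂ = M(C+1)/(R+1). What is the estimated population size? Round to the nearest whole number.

N̂ = 237·(667+1)/(50+1) = 237·668/51 = 158316/51 ≈ 3104.2 → 3104

N ≈ 3104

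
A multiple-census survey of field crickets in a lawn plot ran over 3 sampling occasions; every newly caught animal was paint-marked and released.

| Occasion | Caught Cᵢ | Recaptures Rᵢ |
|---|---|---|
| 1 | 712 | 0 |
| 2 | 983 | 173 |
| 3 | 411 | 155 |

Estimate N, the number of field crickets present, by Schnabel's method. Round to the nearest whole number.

N ≈ 4041

Marked at large before each occasion: Mᵢ = Σⱼ<ᵢ (Cⱼ − Rⱼ) → M1=0, M2=712, M3=1522
Σ MᵢCᵢ = 0·712 + 712·983 + 1522·411 = 0 + 699896 + 625542 = 1325438
Σ Rᵢ = 0 + 173 + 155 = 328
N̂ = 1325438 / 328 ≈ 4041.0 → 4041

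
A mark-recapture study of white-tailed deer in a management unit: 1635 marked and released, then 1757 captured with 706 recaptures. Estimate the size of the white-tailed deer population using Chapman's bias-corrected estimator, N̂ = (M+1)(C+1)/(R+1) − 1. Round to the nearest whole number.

N̂ = (1635+1)(1757+1)/(706+1) − 1 = 1636·1758/707 − 1
= 2876088/707 − 1 ≈ 4068.0 − 1 ≈ 4067.0 → 4067

N ≈ 4067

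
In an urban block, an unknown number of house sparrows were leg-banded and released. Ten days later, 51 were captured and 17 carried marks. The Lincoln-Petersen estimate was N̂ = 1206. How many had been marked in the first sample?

M = 402

From N = M·C/R: M = N·R / C = 1206·17 / 51 = 20502 / 51 = 402.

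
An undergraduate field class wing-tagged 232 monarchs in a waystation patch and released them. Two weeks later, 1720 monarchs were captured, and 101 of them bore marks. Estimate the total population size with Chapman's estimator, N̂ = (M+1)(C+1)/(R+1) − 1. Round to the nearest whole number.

N̂ = (232+1)(1720+1)/(101+1) − 1 = 233·1721/102 − 1
= 400993/102 − 1 ≈ 3931.3 − 1 ≈ 3930.3 → 3930

N ≈ 3930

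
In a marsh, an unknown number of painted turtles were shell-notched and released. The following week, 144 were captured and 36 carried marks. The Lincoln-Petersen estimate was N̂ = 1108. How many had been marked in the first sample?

M = 277

From N = M·C/R: M = N·R / C = 1108·36 / 144 = 39888 / 144 = 277.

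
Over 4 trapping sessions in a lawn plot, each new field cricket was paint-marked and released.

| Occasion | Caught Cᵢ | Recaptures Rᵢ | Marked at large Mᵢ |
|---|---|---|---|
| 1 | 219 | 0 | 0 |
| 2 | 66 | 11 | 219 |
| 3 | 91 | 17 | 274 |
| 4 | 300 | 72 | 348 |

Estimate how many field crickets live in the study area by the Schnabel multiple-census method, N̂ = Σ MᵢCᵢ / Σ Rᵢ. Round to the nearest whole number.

Σ MᵢCᵢ = 0·219 + 219·66 + 274·91 + 348·300 = 0 + 14454 + 24934 + 104400 = 143788
Σ Rᵢ = 0 + 11 + 17 + 72 = 100
N̂ = 143788 / 100 ≈ 1437.9 → 1438

N ≈ 1438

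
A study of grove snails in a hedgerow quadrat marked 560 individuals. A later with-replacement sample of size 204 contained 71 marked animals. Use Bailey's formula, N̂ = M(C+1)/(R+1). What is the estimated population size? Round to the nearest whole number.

N ≈ 1594

N̂ = 560·(204+1)/(71+1) = 560·205/72 = 114800/72 ≈ 1594.4 → 1594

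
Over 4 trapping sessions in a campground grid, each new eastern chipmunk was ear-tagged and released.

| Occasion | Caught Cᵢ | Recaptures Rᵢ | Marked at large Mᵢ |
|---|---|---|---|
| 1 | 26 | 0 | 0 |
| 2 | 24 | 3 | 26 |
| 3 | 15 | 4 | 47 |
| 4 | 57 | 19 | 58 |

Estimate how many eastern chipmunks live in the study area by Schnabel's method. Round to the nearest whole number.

Σ MᵢCᵢ = 0·26 + 26·24 + 47·15 + 58·57 = 0 + 624 + 705 + 3306 = 4635
Σ Rᵢ = 0 + 3 + 4 + 19 = 26
N̂ = 4635 / 26 ≈ 178.3 → 178

N ≈ 178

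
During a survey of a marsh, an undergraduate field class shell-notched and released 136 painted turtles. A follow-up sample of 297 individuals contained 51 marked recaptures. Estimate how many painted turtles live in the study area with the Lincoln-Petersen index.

N = (136 × 297) / 51 = 40392 / 51 = 792

N = 792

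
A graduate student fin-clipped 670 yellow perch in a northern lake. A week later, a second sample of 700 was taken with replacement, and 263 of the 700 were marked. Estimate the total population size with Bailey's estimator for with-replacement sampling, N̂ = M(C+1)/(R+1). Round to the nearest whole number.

N̂ = 670·(700+1)/(263+1) = 670·701/264 = 469670/264 ≈ 1779.1 → 1779

N ≈ 1779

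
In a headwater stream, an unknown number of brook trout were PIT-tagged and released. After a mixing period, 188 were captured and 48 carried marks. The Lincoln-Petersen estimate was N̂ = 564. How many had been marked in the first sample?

From N = M·C/R: M = N·R / C = 564·48 / 188 = 27072 / 188 = 144.

M = 144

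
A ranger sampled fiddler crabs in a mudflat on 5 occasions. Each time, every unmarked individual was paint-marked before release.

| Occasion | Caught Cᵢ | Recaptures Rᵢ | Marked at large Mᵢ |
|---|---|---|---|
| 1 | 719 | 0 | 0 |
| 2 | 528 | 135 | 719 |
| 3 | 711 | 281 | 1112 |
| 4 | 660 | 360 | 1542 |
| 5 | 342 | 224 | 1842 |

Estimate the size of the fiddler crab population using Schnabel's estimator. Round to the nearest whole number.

Σ MᵢCᵢ = 0·719 + 719·528 + 1112·711 + 1542·660 + 1842·342 = 0 + 379632 + 790632 + 1017720 + 629964 = 2817948
Σ Rᵢ = 0 + 135 + 281 + 360 + 224 = 1000
N̂ = 2817948 / 1000 ≈ 2817.9 → 2818

N ≈ 2818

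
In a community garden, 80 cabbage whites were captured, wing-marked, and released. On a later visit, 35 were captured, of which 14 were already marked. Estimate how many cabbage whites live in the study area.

N = 200

N = (80 × 35) / 14 = 2800 / 14 = 200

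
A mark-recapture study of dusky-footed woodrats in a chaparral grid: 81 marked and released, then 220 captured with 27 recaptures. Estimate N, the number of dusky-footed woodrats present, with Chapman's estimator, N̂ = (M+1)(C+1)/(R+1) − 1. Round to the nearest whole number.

N ≈ 646

N̂ = (81+1)(220+1)/(27+1) − 1 = 82·221/28 − 1
= 18122/28 − 1 ≈ 647.2 − 1 ≈ 646.2 → 646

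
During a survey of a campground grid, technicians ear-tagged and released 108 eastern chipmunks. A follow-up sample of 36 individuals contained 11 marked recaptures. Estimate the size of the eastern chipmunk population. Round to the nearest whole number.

N = (108 × 36) / 11 = 3888 / 11 ≈ 353.45 → 353

N ≈ 353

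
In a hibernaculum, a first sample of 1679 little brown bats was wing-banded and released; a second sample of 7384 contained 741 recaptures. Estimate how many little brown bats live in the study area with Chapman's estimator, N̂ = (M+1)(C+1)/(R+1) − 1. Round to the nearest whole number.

N̂ = (1679+1)(7384+1)/(741+1) − 1 = 1680·7385/742 − 1
= 12406800/742 − 1 ≈ 16720.8 − 1 ≈ 16719.8 → 16720

N ≈ 16,720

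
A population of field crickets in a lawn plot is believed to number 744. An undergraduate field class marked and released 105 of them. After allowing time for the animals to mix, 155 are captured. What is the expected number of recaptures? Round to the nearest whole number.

Expected recaptures E[R] = M·C / N.
E[R] = 105 × 155 / 744 = 16275 / 744 ≈ 21.9 → 22

expected recaptures ≈ 22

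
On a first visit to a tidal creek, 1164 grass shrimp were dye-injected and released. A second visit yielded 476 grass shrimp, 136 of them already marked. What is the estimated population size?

N = 4074

N = (1164 × 476) / 136 = 554064 / 136 = 4074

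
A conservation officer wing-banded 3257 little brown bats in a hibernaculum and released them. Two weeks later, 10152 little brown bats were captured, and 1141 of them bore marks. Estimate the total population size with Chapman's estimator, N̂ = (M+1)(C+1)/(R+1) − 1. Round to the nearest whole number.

N̂ = (3257+1)(10152+1)/(1141+1) − 1 = 3258·10153/1142 − 1
= 33078474/1142 − 1 ≈ 28965.4 − 1 ≈ 28964.4 → 28964

N ≈ 28,964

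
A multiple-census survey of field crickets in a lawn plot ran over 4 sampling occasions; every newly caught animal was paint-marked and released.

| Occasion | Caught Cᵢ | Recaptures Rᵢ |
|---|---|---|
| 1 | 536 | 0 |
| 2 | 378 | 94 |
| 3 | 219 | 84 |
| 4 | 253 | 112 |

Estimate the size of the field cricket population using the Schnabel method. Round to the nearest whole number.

Marked at large before each occasion: Mᵢ = Σⱼ<ᵢ (Cⱼ − Rⱼ) → M1=0, M2=536, M3=820, M4=955
Σ MᵢCᵢ = 0·536 + 536·378 + 820·219 + 955·253 = 0 + 202608 + 179580 + 241615 = 623803
Σ Rᵢ = 0 + 94 + 84 + 112 = 290
N̂ = 623803 / 290 ≈ 2151.0 → 2151

N ≈ 2151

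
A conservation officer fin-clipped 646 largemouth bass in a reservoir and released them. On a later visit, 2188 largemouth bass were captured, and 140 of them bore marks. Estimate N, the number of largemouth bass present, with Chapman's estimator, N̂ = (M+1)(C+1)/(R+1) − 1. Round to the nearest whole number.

N ≈ 10,044

N̂ = (646+1)(2188+1)/(140+1) − 1 = 647·2189/141 − 1
= 1416283/141 − 1 ≈ 10044.6 − 1 ≈ 10043.6 → 10044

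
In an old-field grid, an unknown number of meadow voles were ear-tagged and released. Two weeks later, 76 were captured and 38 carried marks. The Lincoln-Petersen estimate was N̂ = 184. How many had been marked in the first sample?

From N = M·C/R: M = N·R / C = 184·38 / 76 = 6992 / 76 = 92.

M = 92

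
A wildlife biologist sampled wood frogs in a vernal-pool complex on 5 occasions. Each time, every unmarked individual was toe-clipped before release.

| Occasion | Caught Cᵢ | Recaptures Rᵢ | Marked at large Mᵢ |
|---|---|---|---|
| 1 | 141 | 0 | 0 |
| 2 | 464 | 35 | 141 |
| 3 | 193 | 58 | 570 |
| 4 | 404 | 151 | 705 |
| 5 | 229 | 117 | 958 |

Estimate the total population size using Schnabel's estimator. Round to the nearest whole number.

N ≈ 1883

Σ MᵢCᵢ = 0·141 + 141·464 + 570·193 + 705·404 + 958·229 = 0 + 65424 + 110010 + 284820 + 219382 = 679636
Σ Rᵢ = 0 + 35 + 58 + 151 + 117 = 361
N̂ = 679636 / 361 ≈ 1882.6 → 1883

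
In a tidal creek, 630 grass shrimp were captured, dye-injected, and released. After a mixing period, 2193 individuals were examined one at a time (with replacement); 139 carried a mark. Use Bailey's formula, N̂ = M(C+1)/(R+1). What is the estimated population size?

N̂ = 630·(2193+1)/(139+1) = 630·2194/140 = 1382220/140 = 9873

N = 9873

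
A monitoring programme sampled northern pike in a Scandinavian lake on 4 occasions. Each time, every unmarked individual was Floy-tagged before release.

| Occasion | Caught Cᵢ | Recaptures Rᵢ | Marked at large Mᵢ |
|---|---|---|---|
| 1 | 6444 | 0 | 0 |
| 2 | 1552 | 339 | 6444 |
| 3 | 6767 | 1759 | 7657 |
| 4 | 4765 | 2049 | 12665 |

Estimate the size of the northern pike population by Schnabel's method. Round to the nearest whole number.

N ≈ 29,459

Σ MᵢCᵢ = 0·6444 + 6444·1552 + 7657·6767 + 12665·4765 = 0 + 10001088 + 51814919 + 60348725 = 122164732
Σ Rᵢ = 0 + 339 + 1759 + 2049 = 4147
N̂ = 122164732 / 4147 ≈ 29458.6 → 29459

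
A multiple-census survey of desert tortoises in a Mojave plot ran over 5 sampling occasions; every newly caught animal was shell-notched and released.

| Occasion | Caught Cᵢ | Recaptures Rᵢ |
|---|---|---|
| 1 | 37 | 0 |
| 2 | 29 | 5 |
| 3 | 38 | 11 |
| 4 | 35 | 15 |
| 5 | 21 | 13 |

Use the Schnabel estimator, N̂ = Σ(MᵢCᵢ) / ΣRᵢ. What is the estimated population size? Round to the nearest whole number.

Marked at large before each occasion: Mᵢ = Σⱼ<ᵢ (Cⱼ − Rⱼ) → M1=0, M2=37, M3=61, M4=88, M5=108
Σ MᵢCᵢ = 0·37 + 37·29 + 61·38 + 88·35 + 108·21 = 0 + 1073 + 2318 + 3080 + 2268 = 8739
Σ Rᵢ = 0 + 5 + 11 + 15 + 13 = 44
N̂ = 8739 / 44 ≈ 198.6 → 199

N ≈ 199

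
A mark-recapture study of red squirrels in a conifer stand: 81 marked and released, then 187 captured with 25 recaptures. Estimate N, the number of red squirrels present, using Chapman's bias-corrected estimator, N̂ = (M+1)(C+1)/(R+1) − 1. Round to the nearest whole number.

N ≈ 592

N̂ = (81+1)(187+1)/(25+1) − 1 = 82·188/26 − 1
= 15416/26 − 1 ≈ 592.9 − 1 ≈ 591.9 → 592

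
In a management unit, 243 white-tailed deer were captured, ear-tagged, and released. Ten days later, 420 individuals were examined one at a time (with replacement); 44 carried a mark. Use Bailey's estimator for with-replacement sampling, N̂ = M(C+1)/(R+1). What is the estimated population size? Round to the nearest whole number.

N̂ = 243·(420+1)/(44+1) = 243·421/45 = 102303/45 ≈ 2273.4 → 2273

N ≈ 2273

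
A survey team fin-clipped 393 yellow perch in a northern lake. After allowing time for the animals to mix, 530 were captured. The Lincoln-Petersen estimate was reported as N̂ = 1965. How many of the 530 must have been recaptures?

From N = M·C/R: R = M·C / N = 393·530 / 1965 = 208290 / 1965 = 106.

R = 106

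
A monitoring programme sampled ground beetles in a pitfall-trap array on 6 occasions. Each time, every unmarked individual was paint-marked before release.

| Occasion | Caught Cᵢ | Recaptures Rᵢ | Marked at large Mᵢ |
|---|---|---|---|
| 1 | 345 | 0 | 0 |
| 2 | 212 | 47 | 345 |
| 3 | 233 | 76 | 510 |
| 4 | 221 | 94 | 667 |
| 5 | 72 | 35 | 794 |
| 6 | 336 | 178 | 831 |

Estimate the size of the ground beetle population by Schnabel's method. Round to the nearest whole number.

Σ MᵢCᵢ = 0·345 + 345·212 + 510·233 + 667·221 + 794·72 + 831·336 = 0 + 73140 + 118830 + 147407 + 57168 + 279216 = 675761
Σ Rᵢ = 0 + 47 + 76 + 94 + 35 + 178 = 430
N̂ = 675761 / 430 ≈ 1571.5 → 1572

N ≈ 1572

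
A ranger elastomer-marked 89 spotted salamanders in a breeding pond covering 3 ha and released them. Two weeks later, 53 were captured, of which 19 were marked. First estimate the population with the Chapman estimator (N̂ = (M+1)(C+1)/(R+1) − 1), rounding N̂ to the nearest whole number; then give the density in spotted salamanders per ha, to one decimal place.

density ≈ 80.7 spotted salamanders per ha

N̂ = 90·54/20 − 1 = 4860/20 − 1 = 242
Density = N̂ / area = 242 / 3 ≈ 80.67 → 80.7 per ha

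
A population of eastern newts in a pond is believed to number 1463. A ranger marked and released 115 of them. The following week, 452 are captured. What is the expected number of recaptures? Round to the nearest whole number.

expected recaptures ≈ 36

Expected recaptures E[R] = M·C / N.
E[R] = 115 × 452 / 1463 = 51980 / 1463 ≈ 35.5 → 36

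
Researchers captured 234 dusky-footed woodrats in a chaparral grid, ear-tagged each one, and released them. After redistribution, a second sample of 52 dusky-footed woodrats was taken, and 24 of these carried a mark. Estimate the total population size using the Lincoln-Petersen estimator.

If marked individuals mix randomly, R/C ≈ M/N, giving N ≈ M·C/R.
N = (234 × 52) / 24 = 12168 / 24 = 507

N = 507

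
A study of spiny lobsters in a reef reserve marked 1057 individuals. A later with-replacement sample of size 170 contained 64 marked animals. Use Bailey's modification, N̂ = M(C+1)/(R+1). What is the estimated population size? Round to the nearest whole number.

N̂ = 1057·(170+1)/(64+1) = 1057·171/65 = 180747/65 ≈ 2780.7 → 2781

N ≈ 2781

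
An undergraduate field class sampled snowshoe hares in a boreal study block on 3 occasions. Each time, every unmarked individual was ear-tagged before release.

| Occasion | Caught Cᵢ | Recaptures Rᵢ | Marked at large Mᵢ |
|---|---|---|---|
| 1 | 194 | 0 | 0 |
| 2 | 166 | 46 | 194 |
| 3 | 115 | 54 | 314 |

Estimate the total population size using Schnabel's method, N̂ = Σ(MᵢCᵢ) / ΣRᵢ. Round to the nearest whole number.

Σ MᵢCᵢ = 0·194 + 194·166 + 314·115 = 0 + 32204 + 36110 = 68314
Σ Rᵢ = 0 + 46 + 54 = 100
N̂ = 68314 / 100 ≈ 683.1 → 683

N ≈ 683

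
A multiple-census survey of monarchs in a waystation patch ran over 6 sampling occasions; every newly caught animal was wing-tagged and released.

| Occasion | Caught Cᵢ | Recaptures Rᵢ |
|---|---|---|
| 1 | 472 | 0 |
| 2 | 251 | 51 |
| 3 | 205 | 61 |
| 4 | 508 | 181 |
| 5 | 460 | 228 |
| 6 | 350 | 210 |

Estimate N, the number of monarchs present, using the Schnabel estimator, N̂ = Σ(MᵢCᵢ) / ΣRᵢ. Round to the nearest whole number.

N ≈ 2295

Marked at large before each occasion: Mᵢ = Σⱼ<ᵢ (Cⱼ − Rⱼ) → M1=0, M2=472, M3=672, M4=816, M5=1143, M6=1375
Σ MᵢCᵢ = 0·472 + 472·251 + 672·205 + 816·508 + 1143·460 + 1375·350 = 0 + 118472 + 137760 + 414528 + 525780 + 481250 = 1677790
Σ Rᵢ = 0 + 51 + 61 + 181 + 228 + 210 = 731
N̂ = 1677790 / 731 ≈ 2295.2 → 2295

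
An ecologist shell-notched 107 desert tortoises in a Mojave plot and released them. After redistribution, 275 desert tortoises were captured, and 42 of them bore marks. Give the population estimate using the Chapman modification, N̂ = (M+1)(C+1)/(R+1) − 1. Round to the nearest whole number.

N ≈ 692

N̂ = (107+1)(275+1)/(42+1) − 1 = 108·276/43 − 1
= 29808/43 − 1 ≈ 693.2 − 1 ≈ 692.2 → 692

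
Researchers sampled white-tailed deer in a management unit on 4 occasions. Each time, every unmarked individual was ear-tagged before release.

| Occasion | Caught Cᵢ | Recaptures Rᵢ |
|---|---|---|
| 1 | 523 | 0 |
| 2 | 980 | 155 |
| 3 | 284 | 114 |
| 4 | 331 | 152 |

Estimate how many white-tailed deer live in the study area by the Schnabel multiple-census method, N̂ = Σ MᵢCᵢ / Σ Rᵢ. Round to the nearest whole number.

Marked at large before each occasion: Mᵢ = Σⱼ<ᵢ (Cⱼ − Rⱼ) → M1=0, M2=523, M3=1348, M4=1518
Σ MᵢCᵢ = 0·523 + 523·980 + 1348·284 + 1518·331 = 0 + 512540 + 382832 + 502458 = 1397830
Σ Rᵢ = 0 + 155 + 114 + 152 = 421
N̂ = 1397830 / 421 ≈ 3320.3 → 3320

N ≈ 3320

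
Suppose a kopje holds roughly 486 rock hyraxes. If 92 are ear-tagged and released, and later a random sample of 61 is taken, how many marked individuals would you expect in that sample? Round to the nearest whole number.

Expected recaptures E[R] = M·C / N.
E[R] = 92 × 61 / 486 = 5612 / 486 ≈ 11.5 → 12

expected recaptures ≈ 12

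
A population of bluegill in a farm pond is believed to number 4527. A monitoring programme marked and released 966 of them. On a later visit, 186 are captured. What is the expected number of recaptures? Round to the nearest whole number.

Expected recaptures E[R] = M·C / N.
E[R] = 966 × 186 / 4527 = 179676 / 4527 ≈ 39.7 → 40

expected recaptures ≈ 40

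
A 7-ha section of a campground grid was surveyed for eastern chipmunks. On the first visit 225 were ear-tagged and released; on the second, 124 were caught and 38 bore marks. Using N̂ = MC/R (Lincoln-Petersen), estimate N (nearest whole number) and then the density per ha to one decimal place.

density ≈ 104.9 eastern chipmunks per ha

N̂ = 225·124/38 = 27900/38 ≈ 734.2 → 734
Density = N̂ / area = 734 / 7 ≈ 104.86 → 104.9 per ha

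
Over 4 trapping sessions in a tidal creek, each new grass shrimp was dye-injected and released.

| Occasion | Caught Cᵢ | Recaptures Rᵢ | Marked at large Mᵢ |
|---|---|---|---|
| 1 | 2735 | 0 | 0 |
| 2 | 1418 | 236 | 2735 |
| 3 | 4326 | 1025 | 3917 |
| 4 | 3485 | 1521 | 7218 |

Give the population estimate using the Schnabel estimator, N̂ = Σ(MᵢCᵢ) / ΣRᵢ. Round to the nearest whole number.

Σ MᵢCᵢ = 0·2735 + 2735·1418 + 3917·4326 + 7218·3485 = 0 + 3878230 + 16944942 + 25154730 = 45977902
Σ Rᵢ = 0 + 236 + 1025 + 1521 = 2782
N̂ = 45977902 / 2782 ≈ 16526.9 → 16527

N ≈ 16,527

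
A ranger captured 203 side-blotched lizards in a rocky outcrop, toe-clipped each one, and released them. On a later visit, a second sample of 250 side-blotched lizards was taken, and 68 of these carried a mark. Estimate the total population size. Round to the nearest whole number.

N ≈ 746

N = (203 × 250) / 68 = 50750 / 68 ≈ 746.3 → 746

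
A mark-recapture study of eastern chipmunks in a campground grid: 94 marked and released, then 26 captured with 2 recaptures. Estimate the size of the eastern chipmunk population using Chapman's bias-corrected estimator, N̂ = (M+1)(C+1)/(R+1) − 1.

N̂ = (94+1)(26+1)/(2+1) − 1 = 95·27/3 − 1
= 2565/3 − 1 = 855 − 1 = 854

N = 854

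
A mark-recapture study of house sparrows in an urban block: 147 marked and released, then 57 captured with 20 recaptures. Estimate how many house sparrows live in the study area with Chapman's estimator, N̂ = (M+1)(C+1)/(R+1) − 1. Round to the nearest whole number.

N ≈ 408

N̂ = (147+1)(57+1)/(20+1) − 1 = 148·58/21 − 1
= 8584/21 − 1 ≈ 408.8 − 1 ≈ 407.8 → 408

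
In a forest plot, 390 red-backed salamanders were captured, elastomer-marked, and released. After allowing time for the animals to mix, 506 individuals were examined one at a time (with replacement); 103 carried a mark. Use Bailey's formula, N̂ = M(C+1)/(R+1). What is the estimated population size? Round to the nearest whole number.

N ≈ 1901

N̂ = 390·(506+1)/(103+1) = 390·507/104 = 197730/104 ≈ 1901.2 → 1901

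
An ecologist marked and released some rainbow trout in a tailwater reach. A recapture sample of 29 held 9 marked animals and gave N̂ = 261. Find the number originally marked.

From N = M·C/R: M = N·R / C = 261·9 / 29 = 2349 / 29 = 81.

M = 81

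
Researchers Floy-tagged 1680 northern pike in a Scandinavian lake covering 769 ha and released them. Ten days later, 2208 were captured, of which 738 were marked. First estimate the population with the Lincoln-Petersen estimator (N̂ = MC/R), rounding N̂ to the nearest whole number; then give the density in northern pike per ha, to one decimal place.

density ≈ 6.5 northern pike per ha

N̂ = 1680·2208/738 = 3709440/738 ≈ 5026.3 → 5026
Density = N̂ / area = 5026 / 769 ≈ 6.54 → 6.5 per ha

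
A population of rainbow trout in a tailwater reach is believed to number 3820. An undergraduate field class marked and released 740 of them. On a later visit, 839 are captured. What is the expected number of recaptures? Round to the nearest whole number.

Expected recaptures E[R] = M·C / N.
E[R] = 740 × 839 / 3820 = 620860 / 3820 ≈ 162.5 → 163

expected recaptures ≈ 163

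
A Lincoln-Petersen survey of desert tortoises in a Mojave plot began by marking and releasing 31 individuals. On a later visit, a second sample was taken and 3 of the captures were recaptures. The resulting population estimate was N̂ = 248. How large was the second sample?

C = 24

From N = M·C/R: C = N·R / M = 248·3 / 31 = 744 / 31 = 24.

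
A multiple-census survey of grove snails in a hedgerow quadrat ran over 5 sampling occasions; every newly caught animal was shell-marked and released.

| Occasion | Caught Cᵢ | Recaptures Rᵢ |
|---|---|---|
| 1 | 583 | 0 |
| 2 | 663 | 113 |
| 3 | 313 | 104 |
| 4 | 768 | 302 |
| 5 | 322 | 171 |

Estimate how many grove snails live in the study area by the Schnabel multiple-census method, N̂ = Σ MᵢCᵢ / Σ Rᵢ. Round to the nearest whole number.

Marked at large before each occasion: Mᵢ = Σⱼ<ᵢ (Cⱼ − Rⱼ) → M1=0, M2=583, M3=1133, M4=1342, M5=1808
Σ MᵢCᵢ = 0·583 + 583·663 + 1133·313 + 1342·768 + 1808·322 = 0 + 386529 + 354629 + 1030656 + 582176 = 2353990
Σ Rᵢ = 0 + 113 + 104 + 302 + 171 = 690
N̂ = 2353990 / 690 ≈ 3411.6 → 3412

N ≈ 3412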